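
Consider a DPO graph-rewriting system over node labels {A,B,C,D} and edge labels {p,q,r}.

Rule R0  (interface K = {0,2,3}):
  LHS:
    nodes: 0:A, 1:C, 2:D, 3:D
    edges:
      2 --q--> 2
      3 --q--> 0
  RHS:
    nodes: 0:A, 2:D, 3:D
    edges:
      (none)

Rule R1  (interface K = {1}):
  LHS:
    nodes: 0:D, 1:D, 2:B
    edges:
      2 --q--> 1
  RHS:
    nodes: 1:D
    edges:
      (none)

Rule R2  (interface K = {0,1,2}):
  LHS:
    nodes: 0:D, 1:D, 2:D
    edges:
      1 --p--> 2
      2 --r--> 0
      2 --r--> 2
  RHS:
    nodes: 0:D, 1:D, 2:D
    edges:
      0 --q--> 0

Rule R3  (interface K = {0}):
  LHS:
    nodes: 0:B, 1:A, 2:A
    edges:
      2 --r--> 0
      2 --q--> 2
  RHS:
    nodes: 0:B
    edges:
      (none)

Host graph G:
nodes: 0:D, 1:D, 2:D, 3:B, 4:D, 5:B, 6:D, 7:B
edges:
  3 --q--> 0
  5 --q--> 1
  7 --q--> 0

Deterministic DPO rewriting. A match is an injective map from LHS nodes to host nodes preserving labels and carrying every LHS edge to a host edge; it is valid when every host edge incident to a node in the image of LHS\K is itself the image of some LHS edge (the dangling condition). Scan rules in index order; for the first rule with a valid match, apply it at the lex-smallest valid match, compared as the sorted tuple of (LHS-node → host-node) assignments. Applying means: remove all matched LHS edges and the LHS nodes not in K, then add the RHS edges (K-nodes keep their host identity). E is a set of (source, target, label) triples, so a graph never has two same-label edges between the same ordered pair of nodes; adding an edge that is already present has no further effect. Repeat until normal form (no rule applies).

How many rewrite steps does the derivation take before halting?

Answer: 3

Rewrite trace:
start.  V:8 E:3  edges: 3-q->0 5-q->1 7-q->0
1. fire R1 via {0↦2, 1↦0, 2↦3}  →  V:6 E:2  edges: 5-q->1 7-q->0
2. fire R1 via {0↦4, 1↦0, 2↦7}  →  V:4 E:1  edges: 5-q->1
3. fire R1 via {0↦0, 1↦1, 2↦5}  →  V:2 E:0  edges: ∅
normal form: no rule applies after step 3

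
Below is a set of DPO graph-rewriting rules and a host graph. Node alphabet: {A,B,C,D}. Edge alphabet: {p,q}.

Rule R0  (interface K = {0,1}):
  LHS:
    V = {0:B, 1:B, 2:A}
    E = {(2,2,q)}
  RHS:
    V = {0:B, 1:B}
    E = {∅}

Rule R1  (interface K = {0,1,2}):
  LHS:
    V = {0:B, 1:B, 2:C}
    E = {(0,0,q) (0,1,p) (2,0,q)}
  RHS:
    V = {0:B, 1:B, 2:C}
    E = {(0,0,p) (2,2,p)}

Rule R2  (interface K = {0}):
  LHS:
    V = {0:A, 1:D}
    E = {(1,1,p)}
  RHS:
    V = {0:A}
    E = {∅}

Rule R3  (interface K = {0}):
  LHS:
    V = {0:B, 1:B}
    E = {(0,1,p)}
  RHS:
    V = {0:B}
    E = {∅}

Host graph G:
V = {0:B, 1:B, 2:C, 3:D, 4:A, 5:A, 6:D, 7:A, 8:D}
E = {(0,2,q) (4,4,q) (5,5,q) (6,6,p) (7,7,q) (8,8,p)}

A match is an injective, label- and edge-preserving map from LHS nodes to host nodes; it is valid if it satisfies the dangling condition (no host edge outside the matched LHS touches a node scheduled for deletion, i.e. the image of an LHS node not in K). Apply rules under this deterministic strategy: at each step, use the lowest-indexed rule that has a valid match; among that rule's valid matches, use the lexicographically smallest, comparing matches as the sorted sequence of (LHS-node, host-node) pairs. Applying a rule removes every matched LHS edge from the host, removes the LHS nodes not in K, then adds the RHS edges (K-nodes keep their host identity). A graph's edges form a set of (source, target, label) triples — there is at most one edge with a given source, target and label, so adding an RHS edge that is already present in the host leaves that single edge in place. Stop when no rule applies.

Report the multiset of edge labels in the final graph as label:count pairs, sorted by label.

initial: |V|=9 |E|=6  E = 0-q->2 4-q->4 5-q->5 6-p->6 7-q->7 8-p->8
step 1: apply R0 at {0↦0, 1↦1, 2↦4}  → |V|=8 |E|=5  E = 0-q->2 5-q->5 6-p->6 7-q->7 8-p->8
step 2: apply R0 at {0↦0, 1↦1, 2↦5}  → |V|=7 |E|=4  E = 0-q->2 6-p->6 7-q->7 8-p->8
step 3: apply R0 at {0↦0, 1↦1, 2↦7}  → |V|=6 |E|=3  E = 0-q->2 6-p->6 8-p->8
normal form: no rule applies after step 3
NF edges: [(0, 2, 'q'), (6, 6, 'p'), (8, 8, 'p')]

Answer: p:2 q:1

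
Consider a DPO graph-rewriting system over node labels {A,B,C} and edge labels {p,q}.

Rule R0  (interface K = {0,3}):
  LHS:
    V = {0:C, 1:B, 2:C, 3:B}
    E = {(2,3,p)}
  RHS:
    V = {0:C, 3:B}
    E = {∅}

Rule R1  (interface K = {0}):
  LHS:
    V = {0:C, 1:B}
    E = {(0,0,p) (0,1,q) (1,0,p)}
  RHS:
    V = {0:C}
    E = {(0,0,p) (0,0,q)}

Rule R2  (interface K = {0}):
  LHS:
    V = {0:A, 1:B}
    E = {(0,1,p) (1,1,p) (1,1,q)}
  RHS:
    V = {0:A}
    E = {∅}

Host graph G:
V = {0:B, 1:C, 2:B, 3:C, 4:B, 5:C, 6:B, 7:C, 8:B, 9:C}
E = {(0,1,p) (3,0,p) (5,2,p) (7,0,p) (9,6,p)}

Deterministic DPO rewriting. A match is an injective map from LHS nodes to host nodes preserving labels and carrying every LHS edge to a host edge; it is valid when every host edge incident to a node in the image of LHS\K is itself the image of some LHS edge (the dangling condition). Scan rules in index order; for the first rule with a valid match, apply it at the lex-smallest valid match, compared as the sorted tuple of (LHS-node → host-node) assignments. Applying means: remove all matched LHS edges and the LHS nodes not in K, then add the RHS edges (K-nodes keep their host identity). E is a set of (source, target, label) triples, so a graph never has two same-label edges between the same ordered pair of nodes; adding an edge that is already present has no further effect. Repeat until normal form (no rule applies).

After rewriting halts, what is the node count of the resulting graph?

[0] host  ⇒  10 nodes, 5 edges  {0-p->1 3-p->0 5-p->2 7-p->0 9-p->6}
[1] R0 @ {0↦1, 1↦4, 2↦3, 3↦0}  ⇒  8 nodes, 4 edges  {0-p->1 5-p->2 7-p->0 9-p->6}
[2] R0 @ {0↦1, 1↦8, 2↦5, 3↦2}  ⇒  6 nodes, 3 edges  {0-p->1 7-p->0 9-p->6}
[3] R0 @ {0↦1, 1↦2, 2↦7, 3↦0}  ⇒  4 nodes, 2 edges  {0-p->1 9-p->6}
normal form: no rule applies after step 3
NF nodes: {0:B, 1:C, 6:B, 9:C}

Answer: 4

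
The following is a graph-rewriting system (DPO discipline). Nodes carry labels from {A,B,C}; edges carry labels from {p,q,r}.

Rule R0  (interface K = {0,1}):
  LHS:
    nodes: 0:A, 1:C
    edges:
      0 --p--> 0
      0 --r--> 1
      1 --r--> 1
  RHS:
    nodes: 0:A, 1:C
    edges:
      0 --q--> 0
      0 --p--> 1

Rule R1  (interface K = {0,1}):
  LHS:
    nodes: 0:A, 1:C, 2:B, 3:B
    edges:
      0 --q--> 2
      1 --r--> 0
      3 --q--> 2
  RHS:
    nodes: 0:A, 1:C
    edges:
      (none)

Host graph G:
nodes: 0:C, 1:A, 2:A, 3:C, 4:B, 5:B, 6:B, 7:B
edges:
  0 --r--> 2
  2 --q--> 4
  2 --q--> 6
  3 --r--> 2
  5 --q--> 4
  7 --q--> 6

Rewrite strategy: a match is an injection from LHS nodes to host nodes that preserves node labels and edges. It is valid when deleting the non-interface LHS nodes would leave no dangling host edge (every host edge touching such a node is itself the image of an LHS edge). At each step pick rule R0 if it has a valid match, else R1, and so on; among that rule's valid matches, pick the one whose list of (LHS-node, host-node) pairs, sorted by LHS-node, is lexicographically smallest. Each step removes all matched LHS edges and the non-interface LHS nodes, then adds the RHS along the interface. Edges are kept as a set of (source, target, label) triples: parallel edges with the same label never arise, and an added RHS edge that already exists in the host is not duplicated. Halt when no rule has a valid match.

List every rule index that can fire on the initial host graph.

Answer: [R1]

Derivation:
R0: no valid match — LHS pattern not found
R1: 4 valid matches — {0↦2, 1↦0, 2↦4, 3↦5}, {0↦2, 1↦0, 2↦6, 3↦7}, {0↦2, 1↦3, 2↦4, 3↦5} (+1 more)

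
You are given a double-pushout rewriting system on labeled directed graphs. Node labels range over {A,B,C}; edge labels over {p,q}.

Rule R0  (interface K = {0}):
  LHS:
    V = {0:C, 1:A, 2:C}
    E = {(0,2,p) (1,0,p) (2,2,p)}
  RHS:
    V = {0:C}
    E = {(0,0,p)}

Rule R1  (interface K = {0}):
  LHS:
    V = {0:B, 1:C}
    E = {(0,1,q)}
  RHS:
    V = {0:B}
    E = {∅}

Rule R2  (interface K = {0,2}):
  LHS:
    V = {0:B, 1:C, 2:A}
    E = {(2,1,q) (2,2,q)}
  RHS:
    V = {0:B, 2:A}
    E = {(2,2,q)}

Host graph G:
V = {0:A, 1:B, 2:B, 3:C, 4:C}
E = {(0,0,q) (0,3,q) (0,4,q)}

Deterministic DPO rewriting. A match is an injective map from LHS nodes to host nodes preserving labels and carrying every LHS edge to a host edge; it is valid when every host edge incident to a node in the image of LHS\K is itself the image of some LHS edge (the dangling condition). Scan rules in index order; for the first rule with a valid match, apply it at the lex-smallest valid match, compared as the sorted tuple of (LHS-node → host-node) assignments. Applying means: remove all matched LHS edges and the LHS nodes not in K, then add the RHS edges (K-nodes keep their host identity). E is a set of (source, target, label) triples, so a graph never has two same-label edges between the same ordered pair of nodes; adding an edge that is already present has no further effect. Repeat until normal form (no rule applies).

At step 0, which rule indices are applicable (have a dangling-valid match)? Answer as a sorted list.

Answer: [R2]

Rewrite trace:
R0: no valid match — LHS pattern not found
R1: no valid match — LHS pattern not found
R2: 4 valid matches — {0↦1, 1↦3, 2↦0}, {0↦1, 1↦4, 2↦0}, {0↦2, 1↦3, 2↦0} (+1 more)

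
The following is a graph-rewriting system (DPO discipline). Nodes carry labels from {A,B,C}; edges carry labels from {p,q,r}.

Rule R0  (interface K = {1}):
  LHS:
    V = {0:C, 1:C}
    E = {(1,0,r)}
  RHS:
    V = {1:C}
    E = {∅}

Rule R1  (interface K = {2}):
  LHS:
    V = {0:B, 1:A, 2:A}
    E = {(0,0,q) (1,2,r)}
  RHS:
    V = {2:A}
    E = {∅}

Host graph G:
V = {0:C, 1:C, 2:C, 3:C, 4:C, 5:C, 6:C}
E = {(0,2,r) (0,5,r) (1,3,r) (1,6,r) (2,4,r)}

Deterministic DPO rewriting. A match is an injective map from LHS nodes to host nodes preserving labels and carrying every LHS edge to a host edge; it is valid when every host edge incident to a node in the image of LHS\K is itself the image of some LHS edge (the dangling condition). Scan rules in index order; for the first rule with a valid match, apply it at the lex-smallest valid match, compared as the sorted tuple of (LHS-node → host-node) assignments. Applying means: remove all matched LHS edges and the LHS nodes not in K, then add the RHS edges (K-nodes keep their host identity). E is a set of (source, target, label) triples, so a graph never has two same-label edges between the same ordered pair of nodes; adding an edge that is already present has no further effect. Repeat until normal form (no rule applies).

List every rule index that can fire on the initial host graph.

R0: 4 valid matches — {0↦3, 1↦1}, {0↦4, 1↦2}, {0↦5, 1↦0} (+1 more)
R1: no valid match — LHS pattern not found

Answer: [R0]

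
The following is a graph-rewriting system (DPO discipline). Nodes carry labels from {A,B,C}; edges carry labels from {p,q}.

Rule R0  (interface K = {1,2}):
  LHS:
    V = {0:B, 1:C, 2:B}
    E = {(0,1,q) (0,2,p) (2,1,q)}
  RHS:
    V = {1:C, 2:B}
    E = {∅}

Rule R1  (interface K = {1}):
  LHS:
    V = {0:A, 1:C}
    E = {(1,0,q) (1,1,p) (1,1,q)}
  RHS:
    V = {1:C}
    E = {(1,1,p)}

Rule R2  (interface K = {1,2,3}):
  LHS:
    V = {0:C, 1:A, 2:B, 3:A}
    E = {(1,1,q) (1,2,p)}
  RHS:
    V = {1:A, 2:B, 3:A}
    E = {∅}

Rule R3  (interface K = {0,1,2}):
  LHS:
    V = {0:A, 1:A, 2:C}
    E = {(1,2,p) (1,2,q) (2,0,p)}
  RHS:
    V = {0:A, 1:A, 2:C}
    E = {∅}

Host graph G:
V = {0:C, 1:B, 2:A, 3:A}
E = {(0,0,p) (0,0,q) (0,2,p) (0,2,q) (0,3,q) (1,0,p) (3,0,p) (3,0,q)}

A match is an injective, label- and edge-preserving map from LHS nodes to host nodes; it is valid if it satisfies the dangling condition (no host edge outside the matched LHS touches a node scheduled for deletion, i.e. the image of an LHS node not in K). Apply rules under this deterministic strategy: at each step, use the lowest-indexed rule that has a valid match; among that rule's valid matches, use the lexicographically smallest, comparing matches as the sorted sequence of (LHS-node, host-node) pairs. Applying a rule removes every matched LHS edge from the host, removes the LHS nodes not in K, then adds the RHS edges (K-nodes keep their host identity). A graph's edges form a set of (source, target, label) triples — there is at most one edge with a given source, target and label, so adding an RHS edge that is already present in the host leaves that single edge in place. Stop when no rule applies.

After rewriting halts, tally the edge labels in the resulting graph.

start.  V:4 E:8  edges: 0-p->0 0-q->0 0-p->2 0-q->2 0-q->3 1-p->0 3-p->0 3-q->0
1. fire R3 via {0↦2, 1↦3, 2↦0}  →  V:4 E:5  edges: 0-p->0 0-q->0 0-q->2 0-q->3 1-p->0
2. fire R1 via {0↦2, 1↦0}  →  V:3 E:3  edges: 0-p->0 0-q->3 1-p->0
halt: no rule applies after step 2
NF edges: [(0, 0, 'p'), (0, 3, 'q'), (1, 0, 'p')]

Answer: p:2 q:1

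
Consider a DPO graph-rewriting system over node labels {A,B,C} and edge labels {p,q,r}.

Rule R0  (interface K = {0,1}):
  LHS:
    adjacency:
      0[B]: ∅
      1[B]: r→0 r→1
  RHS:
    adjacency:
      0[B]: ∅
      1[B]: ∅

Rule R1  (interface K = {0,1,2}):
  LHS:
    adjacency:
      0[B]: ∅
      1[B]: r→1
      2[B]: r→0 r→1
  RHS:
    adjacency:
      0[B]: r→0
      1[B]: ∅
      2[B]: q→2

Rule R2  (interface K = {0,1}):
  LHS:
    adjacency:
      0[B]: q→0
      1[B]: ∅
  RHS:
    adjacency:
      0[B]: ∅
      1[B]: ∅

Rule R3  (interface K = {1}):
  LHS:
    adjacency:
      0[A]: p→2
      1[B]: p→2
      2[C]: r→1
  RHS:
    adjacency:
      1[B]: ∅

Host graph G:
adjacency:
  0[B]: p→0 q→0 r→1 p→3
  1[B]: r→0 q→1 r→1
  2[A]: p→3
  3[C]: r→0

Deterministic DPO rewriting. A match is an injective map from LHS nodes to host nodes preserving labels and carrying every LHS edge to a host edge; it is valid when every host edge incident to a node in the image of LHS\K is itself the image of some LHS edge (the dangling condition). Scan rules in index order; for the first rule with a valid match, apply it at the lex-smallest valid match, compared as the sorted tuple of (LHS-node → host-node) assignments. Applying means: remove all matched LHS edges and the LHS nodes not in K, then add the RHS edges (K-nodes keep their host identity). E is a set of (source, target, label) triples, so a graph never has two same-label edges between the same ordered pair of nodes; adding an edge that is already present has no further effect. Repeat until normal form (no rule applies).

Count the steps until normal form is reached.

initial: |V|=4 |E|=9  E = 0-p->0 0-q->0 0-r->1 0-p->3 1-r->0 1-q->1 1-r->1 2-p->3 3-r->0
step 1: apply R0 at {0↦0, 1↦1}  → |V|=4 |E|=7  E = 0-p->0 0-q->0 0-r->1 0-p->3 1-q->1 2-p->3 3-r->0
step 2: apply R2 at {0↦0, 1↦1}  → |V|=4 |E|=6  E = 0-p->0 0-r->1 0-p->3 1-q->1 2-p->3 3-r->0
step 3: apply R2 at {0↦1, 1↦0}  → |V|=4 |E|=5  E = 0-p->0 0-r->1 0-p->3 2-p->3 3-r->0
step 4: apply R3 at {0↦2, 1↦0, 2↦3}  → |V|=2 |E|=2  E = 0-p->0 0-r->1
final graph: no rule applies after step 4

Answer: 4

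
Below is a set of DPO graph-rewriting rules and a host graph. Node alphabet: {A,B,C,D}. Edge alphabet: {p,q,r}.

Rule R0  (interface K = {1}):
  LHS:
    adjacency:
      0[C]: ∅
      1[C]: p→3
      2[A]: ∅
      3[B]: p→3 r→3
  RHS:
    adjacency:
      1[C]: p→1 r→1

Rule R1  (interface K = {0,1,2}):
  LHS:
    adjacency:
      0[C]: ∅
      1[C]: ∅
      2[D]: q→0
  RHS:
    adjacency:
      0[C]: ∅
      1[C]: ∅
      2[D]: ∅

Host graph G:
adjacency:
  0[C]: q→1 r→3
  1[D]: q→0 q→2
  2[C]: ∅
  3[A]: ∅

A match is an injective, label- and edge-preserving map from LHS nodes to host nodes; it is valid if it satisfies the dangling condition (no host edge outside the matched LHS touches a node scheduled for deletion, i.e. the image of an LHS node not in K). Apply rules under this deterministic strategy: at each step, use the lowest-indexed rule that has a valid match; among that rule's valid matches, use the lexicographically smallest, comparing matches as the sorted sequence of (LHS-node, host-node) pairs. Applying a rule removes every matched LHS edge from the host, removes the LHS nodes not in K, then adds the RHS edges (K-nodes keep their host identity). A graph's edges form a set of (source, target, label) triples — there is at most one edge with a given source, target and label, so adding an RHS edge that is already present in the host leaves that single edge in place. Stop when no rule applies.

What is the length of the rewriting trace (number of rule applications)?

initial: |V|=4 |E|=4  E = 0-q->1 0-r->3 1-q->0 1-q->2
step 1: apply R1 at {0↦0, 1↦2, 2↦1}  → |V|=4 |E|=3  E = 0-q->1 0-r->3 1-q->2
step 2: apply R1 at {0↦2, 1↦0, 2↦1}  → |V|=4 |E|=2  E = 0-q->1 0-r->3
final graph: no rule applies after step 2

Answer: 2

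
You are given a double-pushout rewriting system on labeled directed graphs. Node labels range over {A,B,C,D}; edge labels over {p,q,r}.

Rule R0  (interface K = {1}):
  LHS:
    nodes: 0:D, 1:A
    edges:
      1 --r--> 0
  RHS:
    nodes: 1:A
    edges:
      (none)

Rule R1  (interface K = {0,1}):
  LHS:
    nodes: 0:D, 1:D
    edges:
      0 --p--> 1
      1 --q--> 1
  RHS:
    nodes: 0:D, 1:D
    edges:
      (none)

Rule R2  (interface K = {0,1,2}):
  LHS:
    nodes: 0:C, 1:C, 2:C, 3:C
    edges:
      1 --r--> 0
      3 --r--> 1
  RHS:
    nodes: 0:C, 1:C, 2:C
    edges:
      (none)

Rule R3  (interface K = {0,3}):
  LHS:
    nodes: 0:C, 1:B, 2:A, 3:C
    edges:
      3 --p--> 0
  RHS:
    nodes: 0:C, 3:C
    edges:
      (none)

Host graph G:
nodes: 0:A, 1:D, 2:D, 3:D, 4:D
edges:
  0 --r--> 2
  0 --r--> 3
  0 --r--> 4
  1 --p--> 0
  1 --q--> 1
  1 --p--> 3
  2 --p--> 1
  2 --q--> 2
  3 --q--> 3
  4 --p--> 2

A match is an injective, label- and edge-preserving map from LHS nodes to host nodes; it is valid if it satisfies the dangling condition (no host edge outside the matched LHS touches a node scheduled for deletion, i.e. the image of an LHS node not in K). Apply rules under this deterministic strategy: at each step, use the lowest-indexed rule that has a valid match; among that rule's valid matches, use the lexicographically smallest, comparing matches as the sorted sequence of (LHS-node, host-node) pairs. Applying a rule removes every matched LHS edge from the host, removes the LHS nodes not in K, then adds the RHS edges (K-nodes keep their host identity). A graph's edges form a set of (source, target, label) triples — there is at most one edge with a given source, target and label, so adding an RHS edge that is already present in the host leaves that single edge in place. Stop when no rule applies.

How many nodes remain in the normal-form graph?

Answer: 2

Derivation:
[0] host  ⇒  5 nodes, 10 edges  {0-r->2 0-r->3 0-r->4 1-p->0 1-q->1 1-p->3 2-p->1 2-q->2 3-q->3 4-p->2}
[1] R1 @ {0↦1, 1↦3}  ⇒  5 nodes, 8 edges  {0-r->2 0-r->3 0-r->4 1-p->0 1-q->1 2-p->1 2-q->2 4-p->2}
[2] R0 @ {0↦3, 1↦0}  ⇒  4 nodes, 7 edges  {0-r->2 0-r->4 1-p->0 1-q->1 2-p->1 2-q->2 4-p->2}
[3] R1 @ {0↦2, 1↦1}  ⇒  4 nodes, 5 edges  {0-r->2 0-r->4 1-p->0 2-q->2 4-p->2}
[4] R1 @ {0↦4, 1↦2}  ⇒  4 nodes, 3 edges  {0-r->2 0-r->4 1-p->0}
[5] R0 @ {0↦2, 1↦0}  ⇒  3 nodes, 2 edges  {0-r->4 1-p->0}
[6] R0 @ {0↦4, 1↦0}  ⇒  2 nodes, 1 edges  {1-p->0}
normal form: no rule applies after step 6
NF nodes: {0:A, 1:D}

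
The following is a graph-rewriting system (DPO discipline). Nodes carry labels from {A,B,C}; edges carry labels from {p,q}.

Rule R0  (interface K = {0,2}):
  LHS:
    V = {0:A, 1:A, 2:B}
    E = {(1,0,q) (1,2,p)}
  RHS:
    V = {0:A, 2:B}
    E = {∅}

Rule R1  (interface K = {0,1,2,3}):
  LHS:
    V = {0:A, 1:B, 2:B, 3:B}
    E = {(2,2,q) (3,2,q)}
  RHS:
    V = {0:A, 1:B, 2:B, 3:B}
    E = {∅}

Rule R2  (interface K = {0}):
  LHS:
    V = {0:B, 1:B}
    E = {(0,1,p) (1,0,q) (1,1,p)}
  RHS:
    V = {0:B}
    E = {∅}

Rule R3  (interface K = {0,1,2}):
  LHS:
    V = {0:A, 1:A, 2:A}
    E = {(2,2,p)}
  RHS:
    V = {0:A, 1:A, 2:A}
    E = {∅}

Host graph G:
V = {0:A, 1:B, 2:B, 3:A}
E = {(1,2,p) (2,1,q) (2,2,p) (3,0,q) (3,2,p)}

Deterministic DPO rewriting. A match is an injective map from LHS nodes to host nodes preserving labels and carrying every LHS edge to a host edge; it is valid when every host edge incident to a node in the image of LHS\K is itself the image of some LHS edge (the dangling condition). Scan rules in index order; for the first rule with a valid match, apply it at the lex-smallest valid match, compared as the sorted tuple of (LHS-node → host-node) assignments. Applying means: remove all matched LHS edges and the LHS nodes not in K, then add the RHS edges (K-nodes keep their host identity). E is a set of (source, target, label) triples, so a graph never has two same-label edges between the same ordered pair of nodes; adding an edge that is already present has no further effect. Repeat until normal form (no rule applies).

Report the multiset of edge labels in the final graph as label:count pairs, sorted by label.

initial: |V|=4 |E|=5  E = 1-p->2 2-q->1 2-p->2 3-q->0 3-p->2
step 1: apply R0 at {0↦0, 1↦3, 2↦2}  → |V|=3 |E|=3  E = 1-p->2 2-q->1 2-p->2
step 2: apply R2 at {0↦1, 1↦2}  → |V|=2 |E|=0  E = ∅
halt: no rule applies after step 2
NF edges: []

Answer: (no edges)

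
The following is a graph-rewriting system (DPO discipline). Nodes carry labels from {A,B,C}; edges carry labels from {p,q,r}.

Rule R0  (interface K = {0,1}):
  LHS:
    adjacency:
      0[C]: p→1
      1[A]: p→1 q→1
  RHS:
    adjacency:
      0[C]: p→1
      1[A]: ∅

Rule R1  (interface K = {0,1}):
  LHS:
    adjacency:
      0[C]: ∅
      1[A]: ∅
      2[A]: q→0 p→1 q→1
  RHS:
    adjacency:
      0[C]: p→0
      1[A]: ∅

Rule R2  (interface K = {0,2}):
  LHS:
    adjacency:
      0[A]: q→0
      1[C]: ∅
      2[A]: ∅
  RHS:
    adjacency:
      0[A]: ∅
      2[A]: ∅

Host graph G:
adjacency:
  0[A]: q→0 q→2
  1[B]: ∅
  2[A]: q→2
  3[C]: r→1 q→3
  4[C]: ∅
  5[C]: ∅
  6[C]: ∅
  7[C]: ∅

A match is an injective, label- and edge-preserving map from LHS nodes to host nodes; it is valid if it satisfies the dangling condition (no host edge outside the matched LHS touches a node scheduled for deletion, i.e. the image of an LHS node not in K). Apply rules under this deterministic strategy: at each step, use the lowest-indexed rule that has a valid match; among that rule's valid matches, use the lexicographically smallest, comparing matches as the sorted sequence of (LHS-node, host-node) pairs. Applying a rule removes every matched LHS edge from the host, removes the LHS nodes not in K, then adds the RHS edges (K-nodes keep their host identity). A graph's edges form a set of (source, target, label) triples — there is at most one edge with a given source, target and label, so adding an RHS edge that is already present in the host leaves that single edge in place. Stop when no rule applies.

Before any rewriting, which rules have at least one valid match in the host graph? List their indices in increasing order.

R0: no valid match — LHS pattern not found
R1: no valid match — LHS pattern not found
R2: 8 valid matches — {0↦0, 1↦4, 2↦2}, {0↦0, 1↦5, 2↦2}, {0↦0, 1↦6, 2↦2} (+5 more)

Answer: [R2]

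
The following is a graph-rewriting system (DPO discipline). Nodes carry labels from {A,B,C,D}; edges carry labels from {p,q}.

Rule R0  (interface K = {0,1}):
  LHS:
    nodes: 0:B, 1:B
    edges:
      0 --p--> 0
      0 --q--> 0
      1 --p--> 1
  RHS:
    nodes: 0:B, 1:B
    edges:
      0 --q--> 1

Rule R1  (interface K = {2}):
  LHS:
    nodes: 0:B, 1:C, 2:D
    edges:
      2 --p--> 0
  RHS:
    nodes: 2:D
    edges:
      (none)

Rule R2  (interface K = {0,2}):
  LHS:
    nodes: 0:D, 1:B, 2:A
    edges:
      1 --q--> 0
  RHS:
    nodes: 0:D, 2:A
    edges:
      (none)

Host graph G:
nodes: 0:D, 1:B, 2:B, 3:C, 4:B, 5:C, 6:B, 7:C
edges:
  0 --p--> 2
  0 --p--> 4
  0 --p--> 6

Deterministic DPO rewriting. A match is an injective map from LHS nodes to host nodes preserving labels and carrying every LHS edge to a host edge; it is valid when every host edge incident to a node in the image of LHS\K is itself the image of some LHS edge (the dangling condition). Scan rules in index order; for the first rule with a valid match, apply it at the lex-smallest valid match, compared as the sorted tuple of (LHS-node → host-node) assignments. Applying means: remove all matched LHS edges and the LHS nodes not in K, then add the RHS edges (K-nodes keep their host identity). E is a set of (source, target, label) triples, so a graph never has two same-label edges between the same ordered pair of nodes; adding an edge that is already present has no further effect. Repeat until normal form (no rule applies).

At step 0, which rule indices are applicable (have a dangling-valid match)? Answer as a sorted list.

Answer: [R1]

Rewrite trace:
R0: no valid match — LHS pattern not found
R1: 9 valid matches — {0↦2, 1↦3, 2↦0}, {0↦2, 1↦5, 2↦0}, {0↦2, 1↦7, 2↦0} (+6 more)
R2: no valid match — LHS pattern not found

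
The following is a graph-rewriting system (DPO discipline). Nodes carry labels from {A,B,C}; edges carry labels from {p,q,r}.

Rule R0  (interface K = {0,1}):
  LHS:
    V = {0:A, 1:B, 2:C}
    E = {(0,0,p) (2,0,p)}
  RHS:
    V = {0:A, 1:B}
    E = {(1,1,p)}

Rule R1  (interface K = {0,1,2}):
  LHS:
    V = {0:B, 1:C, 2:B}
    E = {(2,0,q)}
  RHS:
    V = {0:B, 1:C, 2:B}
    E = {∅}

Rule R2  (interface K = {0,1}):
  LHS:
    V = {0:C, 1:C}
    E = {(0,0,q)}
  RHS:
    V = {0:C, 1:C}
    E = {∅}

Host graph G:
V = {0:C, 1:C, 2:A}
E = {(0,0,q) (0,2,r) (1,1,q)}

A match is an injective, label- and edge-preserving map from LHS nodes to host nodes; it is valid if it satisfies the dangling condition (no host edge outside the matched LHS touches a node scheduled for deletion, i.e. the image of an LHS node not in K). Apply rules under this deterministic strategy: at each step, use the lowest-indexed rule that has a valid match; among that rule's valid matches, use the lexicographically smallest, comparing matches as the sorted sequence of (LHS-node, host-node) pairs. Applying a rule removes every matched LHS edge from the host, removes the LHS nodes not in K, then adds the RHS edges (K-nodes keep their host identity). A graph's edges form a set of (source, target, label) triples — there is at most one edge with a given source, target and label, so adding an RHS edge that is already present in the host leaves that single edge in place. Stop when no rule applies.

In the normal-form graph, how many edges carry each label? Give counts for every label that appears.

start.  V:3 E:3  edges: 0-q->0 0-r->2 1-q->1
1. fire R2 via {0↦0, 1↦1}  →  V:3 E:2  edges: 0-r->2 1-q->1
2. fire R2 via {0↦1, 1↦0}  →  V:3 E:1  edges: 0-r->2
normal form: no rule applies after step 2
NF edges: [(0, 2, 'r')]

Answer: r:1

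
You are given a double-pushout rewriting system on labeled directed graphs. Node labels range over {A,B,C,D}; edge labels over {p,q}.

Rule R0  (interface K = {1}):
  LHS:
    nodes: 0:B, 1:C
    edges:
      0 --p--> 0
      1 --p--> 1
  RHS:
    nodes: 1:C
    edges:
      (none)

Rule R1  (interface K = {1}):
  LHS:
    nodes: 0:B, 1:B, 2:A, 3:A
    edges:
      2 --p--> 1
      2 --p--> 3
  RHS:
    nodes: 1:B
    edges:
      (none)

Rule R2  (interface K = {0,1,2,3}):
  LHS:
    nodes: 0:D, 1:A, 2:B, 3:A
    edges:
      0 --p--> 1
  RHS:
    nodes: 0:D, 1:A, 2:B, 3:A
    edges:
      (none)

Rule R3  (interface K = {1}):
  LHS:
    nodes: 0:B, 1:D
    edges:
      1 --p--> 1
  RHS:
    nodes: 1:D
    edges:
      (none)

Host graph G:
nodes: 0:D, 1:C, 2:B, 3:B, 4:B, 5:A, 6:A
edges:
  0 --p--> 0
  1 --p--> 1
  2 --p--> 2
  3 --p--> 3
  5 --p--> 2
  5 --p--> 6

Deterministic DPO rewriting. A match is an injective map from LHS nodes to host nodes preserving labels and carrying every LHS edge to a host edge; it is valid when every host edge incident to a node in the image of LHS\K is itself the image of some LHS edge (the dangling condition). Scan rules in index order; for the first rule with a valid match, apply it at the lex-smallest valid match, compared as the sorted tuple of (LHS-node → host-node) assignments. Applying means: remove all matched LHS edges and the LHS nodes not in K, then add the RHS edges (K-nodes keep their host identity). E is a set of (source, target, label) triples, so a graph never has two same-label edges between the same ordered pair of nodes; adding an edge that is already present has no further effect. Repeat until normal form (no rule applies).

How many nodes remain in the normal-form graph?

initial: |V|=7 |E|=6  E = 0-p->0 1-p->1 2-p->2 3-p->3 5-p->2 5-p->6
step 1: apply R0 at {0↦3, 1↦1}  → |V|=6 |E|=4  E = 0-p->0 2-p->2 5-p->2 5-p->6
step 2: apply R1 at {0↦4, 1↦2, 2↦5, 3↦6}  → |V|=3 |E|=2  E = 0-p->0 2-p->2
final graph: no rule applies after step 2
NF nodes: {0:D, 1:C, 2:B}

Answer: 3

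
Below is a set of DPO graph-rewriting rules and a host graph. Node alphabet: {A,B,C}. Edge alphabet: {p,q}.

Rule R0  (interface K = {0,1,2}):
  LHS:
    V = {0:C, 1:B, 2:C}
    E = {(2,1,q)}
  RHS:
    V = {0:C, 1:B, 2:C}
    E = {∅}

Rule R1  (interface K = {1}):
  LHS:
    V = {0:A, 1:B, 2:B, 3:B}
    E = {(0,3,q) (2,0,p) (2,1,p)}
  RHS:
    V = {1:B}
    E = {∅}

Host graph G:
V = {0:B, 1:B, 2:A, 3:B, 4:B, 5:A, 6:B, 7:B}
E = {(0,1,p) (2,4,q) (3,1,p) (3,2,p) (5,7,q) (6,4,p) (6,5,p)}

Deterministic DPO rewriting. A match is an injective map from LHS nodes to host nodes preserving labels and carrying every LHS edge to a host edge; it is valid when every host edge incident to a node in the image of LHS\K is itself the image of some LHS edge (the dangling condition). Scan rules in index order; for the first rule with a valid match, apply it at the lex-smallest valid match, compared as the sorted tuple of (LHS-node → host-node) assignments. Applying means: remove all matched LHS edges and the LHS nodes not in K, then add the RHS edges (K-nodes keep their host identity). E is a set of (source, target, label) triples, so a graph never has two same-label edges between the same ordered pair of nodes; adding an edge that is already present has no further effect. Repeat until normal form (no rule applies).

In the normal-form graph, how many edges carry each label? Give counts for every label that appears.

start.  V:8 E:7  edges: 0-p->1 2-q->4 3-p->1 3-p->2 5-q->7 6-p->4 6-p->5
1. fire R1 via {0↦5, 1↦4, 2↦6, 3↦7}  →  V:5 E:4  edges: 0-p->1 2-q->4 3-p->1 3-p->2
2. fire R1 via {0↦2, 1↦1, 2↦3, 3↦4}  →  V:2 E:1  edges: 0-p->1
halt: no rule applies after step 2
NF edges: [(0, 1, 'p')]

Answer: p:1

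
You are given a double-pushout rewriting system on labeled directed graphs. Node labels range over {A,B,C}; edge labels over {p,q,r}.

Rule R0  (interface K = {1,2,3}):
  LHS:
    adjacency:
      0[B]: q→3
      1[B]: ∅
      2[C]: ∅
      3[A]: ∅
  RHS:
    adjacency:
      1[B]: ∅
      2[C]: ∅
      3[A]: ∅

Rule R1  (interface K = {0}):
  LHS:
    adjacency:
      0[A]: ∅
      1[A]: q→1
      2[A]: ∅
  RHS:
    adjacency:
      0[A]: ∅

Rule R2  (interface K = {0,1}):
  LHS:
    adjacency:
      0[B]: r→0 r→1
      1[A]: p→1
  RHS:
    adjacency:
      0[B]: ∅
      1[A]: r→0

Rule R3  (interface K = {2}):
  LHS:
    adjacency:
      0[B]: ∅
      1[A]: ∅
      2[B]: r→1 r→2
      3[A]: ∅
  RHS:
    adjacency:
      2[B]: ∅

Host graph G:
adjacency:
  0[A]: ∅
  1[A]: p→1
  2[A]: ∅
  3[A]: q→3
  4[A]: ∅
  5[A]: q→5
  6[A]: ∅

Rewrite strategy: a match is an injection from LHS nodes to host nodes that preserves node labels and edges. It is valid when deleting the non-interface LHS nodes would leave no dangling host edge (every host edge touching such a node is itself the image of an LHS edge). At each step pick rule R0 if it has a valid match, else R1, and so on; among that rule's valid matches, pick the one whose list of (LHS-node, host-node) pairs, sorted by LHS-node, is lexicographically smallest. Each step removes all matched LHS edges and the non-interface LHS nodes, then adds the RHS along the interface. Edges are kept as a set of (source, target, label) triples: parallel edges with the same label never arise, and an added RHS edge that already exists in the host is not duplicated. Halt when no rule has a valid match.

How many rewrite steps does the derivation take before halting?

start.  V:7 E:3  edges: 1-p->1 3-q->3 5-q->5
1. fire R1 via {0↦0, 1↦3, 2↦2}  →  V:5 E:2  edges: 1-p->1 5-q->5
2. fire R1 via {0↦0, 1↦5, 2↦4}  →  V:3 E:1  edges: 1-p->1
normal form: no rule applies after step 2

Answer: 2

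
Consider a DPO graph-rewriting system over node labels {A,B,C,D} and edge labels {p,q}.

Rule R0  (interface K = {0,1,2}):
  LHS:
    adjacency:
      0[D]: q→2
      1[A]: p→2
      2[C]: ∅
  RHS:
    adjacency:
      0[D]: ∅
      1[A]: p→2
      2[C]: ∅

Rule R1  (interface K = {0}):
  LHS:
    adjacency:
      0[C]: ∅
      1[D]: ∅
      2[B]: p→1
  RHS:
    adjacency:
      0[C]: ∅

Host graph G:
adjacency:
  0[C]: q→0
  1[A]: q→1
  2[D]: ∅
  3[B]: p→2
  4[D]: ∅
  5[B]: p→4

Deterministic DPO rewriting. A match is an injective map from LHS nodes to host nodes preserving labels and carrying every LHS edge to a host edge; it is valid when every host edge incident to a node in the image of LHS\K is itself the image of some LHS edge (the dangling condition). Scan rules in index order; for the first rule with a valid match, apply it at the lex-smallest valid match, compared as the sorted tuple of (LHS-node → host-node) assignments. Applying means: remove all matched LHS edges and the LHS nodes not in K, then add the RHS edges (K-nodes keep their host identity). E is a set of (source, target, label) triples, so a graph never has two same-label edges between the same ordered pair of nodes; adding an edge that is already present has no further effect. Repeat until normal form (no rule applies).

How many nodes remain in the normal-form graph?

initial: |V|=6 |E|=4  E = 0-q->0 1-q->1 3-p->2 5-p->4
step 1: apply R1 at {0↦0, 1↦2, 2↦3}  → |V|=4 |E|=3  E = 0-q->0 1-q->1 5-p->4
step 2: apply R1 at {0↦0, 1↦4, 2↦5}  → |V|=2 |E|=2  E = 0-q->0 1-q->1
final graph: no rule applies after step 2
NF nodes: {0:C, 1:A}

Answer: 2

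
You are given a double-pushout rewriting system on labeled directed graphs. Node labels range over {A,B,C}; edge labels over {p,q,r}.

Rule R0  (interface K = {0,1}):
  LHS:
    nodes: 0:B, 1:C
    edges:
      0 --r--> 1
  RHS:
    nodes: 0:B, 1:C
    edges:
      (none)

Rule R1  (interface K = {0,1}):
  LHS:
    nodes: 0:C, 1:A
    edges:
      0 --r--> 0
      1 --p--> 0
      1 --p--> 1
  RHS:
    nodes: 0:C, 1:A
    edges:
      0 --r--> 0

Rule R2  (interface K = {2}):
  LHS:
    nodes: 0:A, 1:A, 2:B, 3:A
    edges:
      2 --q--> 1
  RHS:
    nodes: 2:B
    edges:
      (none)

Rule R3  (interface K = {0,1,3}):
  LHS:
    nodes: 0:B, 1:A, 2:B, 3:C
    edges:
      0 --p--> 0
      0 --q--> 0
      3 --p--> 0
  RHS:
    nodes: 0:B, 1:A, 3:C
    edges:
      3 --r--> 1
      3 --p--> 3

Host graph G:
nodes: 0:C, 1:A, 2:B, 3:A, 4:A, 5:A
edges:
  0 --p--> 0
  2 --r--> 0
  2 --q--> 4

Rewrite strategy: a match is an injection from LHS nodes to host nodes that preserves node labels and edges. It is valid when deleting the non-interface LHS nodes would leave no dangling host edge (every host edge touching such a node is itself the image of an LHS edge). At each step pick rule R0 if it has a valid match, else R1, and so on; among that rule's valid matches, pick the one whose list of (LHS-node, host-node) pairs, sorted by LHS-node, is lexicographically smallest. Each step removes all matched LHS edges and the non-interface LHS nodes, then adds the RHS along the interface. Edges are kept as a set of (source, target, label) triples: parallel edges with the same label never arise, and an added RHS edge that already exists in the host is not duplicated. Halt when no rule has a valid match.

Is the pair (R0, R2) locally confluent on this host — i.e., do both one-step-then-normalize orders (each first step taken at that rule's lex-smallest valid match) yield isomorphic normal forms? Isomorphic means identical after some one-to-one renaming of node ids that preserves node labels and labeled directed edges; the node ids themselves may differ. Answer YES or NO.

branch R0-first: apply at {0↦2, 1↦0} → |E|=2, then 1 more step(s) → NF |V|=3 |E|=1 V={0:C, 2:B, 5:A} E=0-p->0
branch R2-first: apply at {0↦1, 1↦4, 2↦2, 3↦3} → |E|=2, then 1 more step(s) → NF |V|=3 |E|=1 V={0:C, 2:B, 5:A} E=0-p->0
graphs isomorphic (equal up to label-preserving node renaming)

Answer: YES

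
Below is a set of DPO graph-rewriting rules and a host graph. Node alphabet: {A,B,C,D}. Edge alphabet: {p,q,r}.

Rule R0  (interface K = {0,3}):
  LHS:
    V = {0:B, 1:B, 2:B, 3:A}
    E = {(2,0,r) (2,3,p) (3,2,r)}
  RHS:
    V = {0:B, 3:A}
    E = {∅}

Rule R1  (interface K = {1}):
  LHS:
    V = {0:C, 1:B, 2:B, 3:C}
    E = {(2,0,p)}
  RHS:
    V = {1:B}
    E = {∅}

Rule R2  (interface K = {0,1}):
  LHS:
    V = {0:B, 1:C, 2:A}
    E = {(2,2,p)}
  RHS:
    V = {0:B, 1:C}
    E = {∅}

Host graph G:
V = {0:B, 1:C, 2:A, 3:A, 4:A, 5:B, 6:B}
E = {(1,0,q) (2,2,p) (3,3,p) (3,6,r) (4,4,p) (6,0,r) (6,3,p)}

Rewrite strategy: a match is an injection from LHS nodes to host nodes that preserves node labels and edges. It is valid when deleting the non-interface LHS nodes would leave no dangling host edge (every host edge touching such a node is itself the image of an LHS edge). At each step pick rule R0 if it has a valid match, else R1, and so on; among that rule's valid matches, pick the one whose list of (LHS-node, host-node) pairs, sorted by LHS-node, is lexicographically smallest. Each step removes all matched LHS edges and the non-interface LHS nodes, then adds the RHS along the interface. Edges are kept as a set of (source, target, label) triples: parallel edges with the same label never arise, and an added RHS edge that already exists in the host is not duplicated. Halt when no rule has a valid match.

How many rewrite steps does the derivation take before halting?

Answer: 4

Steps:
initial: |V|=7 |E|=7  E = 1-q->0 2-p->2 3-p->3 3-r->6 4-p->4 6-r->0 6-p->3
step 1: apply R0 at {0↦0, 1↦5, 2↦6, 3↦3}  → |V|=5 |E|=4  E = 1-q->0 2-p->2 3-p->3 4-p->4
step 2: apply R2 at {0↦0, 1↦1, 2↦2}  → |V|=4 |E|=3  E = 1-q->0 3-p->3 4-p->4
step 3: apply R2 at {0↦0, 1↦1, 2↦3}  → |V|=3 |E|=2  E = 1-q->0 4-p->4
step 4: apply R2 at {0↦0, 1↦1, 2↦4}  → |V|=2 |E|=1  E = 1-q->0
final graph: no rule applies after step 4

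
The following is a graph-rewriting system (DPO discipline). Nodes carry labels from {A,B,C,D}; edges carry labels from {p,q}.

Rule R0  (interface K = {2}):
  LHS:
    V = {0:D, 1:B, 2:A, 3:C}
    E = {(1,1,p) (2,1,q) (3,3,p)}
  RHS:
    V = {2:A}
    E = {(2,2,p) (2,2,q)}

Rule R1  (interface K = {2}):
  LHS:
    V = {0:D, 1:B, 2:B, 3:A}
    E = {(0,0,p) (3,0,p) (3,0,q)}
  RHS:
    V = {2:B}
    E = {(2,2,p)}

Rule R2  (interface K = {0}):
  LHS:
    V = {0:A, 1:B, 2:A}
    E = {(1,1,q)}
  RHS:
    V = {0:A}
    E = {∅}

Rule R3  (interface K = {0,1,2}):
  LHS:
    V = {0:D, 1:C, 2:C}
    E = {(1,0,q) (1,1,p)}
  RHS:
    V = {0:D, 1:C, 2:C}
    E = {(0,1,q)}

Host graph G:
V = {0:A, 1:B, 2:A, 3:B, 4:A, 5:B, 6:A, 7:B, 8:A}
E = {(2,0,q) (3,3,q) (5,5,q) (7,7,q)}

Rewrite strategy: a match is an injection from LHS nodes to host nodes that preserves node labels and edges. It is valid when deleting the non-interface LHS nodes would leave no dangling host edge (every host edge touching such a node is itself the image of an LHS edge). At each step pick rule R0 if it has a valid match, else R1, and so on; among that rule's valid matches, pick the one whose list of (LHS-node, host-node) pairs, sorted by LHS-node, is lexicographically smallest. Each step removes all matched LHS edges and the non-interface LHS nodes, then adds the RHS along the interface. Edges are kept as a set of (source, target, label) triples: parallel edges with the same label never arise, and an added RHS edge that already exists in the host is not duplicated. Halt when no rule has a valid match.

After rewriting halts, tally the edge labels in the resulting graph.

Answer: q:1

Rewrite trace:
start.  V:9 E:4  edges: 2-q->0 3-q->3 5-q->5 7-q->7
1. fire R2 via {0↦0, 1↦3, 2↦4}  →  V:7 E:3  edges: 2-q->0 5-q->5 7-q->7
2. fire R2 via {0↦0, 1↦5, 2↦6}  →  V:5 E:2  edges: 2-q->0 7-q->7
3. fire R2 via {0↦0, 1↦7, 2↦8}  →  V:3 E:1  edges: 2-q->0
normal form: no rule applies after step 3
NF edges: [(2, 0, 'q')]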